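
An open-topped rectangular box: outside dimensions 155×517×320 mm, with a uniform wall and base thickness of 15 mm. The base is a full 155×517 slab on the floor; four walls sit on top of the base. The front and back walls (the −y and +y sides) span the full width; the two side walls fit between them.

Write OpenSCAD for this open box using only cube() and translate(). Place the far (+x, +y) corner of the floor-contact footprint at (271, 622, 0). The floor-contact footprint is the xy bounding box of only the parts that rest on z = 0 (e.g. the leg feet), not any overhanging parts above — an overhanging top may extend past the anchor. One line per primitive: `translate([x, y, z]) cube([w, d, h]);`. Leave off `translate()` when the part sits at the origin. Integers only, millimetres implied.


translate([116, 105, 0]) cube([155, 517, 15]);
translate([116, 105, 15]) cube([155, 15, 305]);
translate([116, 607, 15]) cube([155, 15, 305]);
translate([116, 120, 15]) cube([15, 487, 305]);
translate([256, 120, 15]) cube([15, 487, 305]);


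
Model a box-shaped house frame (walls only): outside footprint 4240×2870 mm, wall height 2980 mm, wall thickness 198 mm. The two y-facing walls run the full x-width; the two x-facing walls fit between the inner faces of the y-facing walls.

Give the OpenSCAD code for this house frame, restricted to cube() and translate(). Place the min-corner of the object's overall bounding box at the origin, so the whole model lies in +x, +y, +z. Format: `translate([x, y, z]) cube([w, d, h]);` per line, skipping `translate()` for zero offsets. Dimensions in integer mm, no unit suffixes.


cube([4240, 198, 2980]);
translate([0, 2672, 0]) cube([4240, 198, 2980]);
translate([0, 198, 0]) cube([198, 2474, 2980]);
translate([4042, 198, 0]) cube([198, 2474, 2980]);


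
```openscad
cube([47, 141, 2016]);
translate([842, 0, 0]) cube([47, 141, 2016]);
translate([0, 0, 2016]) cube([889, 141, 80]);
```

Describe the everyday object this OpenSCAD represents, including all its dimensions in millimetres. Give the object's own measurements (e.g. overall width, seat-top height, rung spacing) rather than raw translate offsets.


A door frame. The clear opening is 795 mm wide and 2016 mm high. Two 47 mm wide jambs, 141 mm deep, stand either side of the opening from the floor to the top of the opening. A 80 mm thick head sits across the top of both jambs, spanning the full outside width of the frame.


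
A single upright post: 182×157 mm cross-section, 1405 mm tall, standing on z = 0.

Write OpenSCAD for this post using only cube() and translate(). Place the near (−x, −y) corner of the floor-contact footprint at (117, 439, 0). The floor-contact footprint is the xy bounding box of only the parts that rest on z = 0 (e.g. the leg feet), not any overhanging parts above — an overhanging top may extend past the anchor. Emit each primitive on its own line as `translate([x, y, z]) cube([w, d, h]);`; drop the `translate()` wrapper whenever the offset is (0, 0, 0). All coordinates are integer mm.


translate([117, 439, 0]) cube([182, 157, 1405]);


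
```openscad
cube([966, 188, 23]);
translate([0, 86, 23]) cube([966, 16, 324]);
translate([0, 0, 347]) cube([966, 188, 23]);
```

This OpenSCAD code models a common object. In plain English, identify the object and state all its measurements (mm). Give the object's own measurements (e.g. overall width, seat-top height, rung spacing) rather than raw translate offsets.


An I-beam lying along x, 966 mm long. Overall section height 370 mm. Two flanges 188 mm wide (y) and 23 mm thick, one on the floor and one at the top; a web 16 mm thick runs between them, centred on the flange width.


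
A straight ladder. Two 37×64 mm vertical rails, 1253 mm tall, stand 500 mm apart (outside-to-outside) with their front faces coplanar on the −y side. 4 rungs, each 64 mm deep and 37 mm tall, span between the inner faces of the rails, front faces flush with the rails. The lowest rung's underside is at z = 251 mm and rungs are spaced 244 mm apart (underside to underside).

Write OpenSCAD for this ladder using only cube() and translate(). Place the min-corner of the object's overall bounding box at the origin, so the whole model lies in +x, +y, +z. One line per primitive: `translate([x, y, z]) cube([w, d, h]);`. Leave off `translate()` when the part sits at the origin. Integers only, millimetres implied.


cube([37, 64, 1253]);
translate([463, 0, 0]) cube([37, 64, 1253]);
translate([37, 0, 251]) cube([426, 64, 37]);
translate([37, 0, 495]) cube([426, 64, 37]);
translate([37, 0, 739]) cube([426, 64, 37]);
translate([37, 0, 983]) cube([426, 64, 37]);


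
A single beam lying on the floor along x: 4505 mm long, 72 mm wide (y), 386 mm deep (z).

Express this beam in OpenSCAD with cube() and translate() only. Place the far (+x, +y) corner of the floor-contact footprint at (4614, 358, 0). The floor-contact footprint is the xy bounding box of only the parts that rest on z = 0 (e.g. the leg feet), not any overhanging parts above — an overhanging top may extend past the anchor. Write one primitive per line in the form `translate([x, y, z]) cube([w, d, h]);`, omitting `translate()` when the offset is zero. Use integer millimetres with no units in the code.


translate([109, 286, 0]) cube([4505, 72, 386]);


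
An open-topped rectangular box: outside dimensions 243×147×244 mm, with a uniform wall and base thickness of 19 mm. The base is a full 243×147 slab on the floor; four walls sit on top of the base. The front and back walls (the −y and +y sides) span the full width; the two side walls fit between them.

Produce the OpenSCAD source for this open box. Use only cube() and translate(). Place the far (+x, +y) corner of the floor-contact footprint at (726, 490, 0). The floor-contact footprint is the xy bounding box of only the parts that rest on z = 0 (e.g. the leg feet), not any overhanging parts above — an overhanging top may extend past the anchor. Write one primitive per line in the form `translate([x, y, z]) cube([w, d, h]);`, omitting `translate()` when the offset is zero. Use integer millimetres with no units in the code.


translate([483, 343, 0]) cube([243, 147, 19]);
translate([483, 343, 19]) cube([243, 19, 225]);
translate([483, 471, 19]) cube([243, 19, 225]);
translate([483, 362, 19]) cube([19, 109, 225]);
translate([707, 362, 19]) cube([19, 109, 225]);


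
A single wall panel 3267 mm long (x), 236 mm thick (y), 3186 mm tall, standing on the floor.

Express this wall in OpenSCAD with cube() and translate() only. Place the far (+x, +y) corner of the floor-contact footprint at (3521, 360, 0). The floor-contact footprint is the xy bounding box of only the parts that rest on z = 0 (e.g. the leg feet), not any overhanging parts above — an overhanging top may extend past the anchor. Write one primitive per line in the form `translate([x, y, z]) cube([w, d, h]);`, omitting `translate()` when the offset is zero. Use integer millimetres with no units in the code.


translate([254, 124, 0]) cube([3267, 236, 3186]);


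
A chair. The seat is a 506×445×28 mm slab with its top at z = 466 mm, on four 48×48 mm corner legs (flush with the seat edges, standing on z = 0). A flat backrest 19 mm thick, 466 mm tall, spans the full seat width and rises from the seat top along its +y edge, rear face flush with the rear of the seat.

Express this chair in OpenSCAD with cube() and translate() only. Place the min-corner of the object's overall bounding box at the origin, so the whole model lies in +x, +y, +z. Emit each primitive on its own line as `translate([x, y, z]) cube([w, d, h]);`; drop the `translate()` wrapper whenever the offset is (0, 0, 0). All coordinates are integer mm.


translate([0, 0, 438]) cube([506, 445, 28]);
cube([48, 48, 438]);
translate([458, 0, 0]) cube([48, 48, 438]);
translate([0, 397, 0]) cube([48, 48, 438]);
translate([458, 397, 0]) cube([48, 48, 438]);
translate([0, 426, 466]) cube([506, 19, 466]);


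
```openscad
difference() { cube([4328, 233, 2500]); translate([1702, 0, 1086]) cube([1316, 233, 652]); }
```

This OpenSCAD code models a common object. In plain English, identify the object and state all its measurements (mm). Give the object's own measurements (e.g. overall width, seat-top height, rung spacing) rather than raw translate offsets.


A wall 4328 mm long (x), 233 mm thick (y), 2500 mm tall, with a rectangular window opening cut through it. The opening is 1316 mm wide and 652 mm tall; its sill is at z = 1086 mm and its near (−x) edge is 1702 mm from the wall's −x end. The opening passes through the full wall thickness.


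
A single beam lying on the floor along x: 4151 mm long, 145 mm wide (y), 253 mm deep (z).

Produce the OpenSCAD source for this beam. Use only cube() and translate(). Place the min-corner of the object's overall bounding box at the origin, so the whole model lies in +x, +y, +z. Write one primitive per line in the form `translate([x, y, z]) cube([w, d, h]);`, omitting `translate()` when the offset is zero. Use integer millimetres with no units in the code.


cube([4151, 145, 253]);


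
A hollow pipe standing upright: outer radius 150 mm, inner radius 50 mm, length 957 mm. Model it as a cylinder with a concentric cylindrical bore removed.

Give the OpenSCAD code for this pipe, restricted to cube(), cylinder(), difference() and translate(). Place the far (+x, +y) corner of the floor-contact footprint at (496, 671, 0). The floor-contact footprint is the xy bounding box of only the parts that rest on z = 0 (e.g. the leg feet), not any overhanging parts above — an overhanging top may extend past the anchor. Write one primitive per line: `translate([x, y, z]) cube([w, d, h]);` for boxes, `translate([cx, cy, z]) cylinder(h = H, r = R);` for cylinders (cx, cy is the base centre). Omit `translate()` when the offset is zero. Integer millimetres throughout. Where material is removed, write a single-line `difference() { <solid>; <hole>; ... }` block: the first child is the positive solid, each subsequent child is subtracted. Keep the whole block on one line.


difference() { translate([346, 521, 0]) cylinder(h = 957, r = 150); translate([346, 521, 0]) cylinder(h = 957, r = 50); }


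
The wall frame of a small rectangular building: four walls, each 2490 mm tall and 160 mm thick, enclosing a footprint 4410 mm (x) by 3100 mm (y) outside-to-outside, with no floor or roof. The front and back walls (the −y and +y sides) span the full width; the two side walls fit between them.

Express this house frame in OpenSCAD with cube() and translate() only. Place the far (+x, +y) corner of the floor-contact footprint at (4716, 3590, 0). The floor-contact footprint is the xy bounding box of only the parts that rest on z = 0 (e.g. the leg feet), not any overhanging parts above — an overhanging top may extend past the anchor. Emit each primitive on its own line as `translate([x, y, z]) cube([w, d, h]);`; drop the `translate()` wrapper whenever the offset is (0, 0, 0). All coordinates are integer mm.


translate([306, 490, 0]) cube([4410, 160, 2490]);
translate([306, 3430, 0]) cube([4410, 160, 2490]);
translate([306, 650, 0]) cube([160, 2780, 2490]);
translate([4556, 650, 0]) cube([160, 2780, 2490]);


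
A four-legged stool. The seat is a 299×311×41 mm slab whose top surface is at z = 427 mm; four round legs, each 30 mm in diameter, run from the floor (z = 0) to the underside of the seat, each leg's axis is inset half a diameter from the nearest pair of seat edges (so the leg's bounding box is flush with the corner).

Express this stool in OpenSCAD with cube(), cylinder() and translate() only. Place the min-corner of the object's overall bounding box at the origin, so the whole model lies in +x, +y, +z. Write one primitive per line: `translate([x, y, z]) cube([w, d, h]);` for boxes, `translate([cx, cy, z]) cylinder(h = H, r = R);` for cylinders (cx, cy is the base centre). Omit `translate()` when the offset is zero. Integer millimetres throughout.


translate([0, 0, 386]) cube([299, 311, 41]);
translate([15, 15, 0]) cylinder(h = 386, r = 15);
translate([284, 15, 0]) cylinder(h = 386, r = 15);
translate([15, 296, 0]) cylinder(h = 386, r = 15);
translate([284, 296, 0]) cylinder(h = 386, r = 15);


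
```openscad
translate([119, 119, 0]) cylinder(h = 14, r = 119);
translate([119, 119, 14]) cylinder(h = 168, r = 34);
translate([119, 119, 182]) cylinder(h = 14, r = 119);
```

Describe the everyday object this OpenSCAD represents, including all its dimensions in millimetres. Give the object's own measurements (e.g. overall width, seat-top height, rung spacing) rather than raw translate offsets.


A spool: two coaxial disc flanges of radius 119 mm and thickness 14 mm, joined by a core cylinder of radius 34 mm and height 168 mm. The lower flange rests on z = 0 and the three cylinders share a vertical axis.


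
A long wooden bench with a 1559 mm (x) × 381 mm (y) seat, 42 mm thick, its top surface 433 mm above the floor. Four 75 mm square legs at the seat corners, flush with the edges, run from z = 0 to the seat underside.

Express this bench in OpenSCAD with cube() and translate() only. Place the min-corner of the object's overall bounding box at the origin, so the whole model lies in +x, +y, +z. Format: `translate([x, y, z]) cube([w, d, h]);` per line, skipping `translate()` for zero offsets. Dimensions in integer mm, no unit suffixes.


translate([0, 0, 391]) cube([1559, 381, 42]);
cube([75, 75, 391]);
translate([0, 306, 0]) cube([75, 75, 391]);
translate([1484, 0, 0]) cube([75, 75, 391]);
translate([1484, 306, 0]) cube([75, 75, 391]);


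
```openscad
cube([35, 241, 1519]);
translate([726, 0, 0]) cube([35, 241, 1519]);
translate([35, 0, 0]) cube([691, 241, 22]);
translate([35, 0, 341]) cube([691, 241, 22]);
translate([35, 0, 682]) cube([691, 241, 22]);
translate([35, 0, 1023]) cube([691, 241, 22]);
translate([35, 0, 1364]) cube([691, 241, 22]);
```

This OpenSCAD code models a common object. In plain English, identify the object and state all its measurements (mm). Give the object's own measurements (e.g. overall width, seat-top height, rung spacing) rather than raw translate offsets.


An open bookshelf. Two side panels, each 35 mm thick, 241 mm deep and 1519 mm tall, stand 761 mm apart (outside-to-outside). Between them sit 5 shelves, each 22 mm thick and 241 mm deep, spanning the full gap between the sides. The bottom shelf rests on the floor (its underside at z = 0) and the clear gap between one shelf's top and the next shelf's underside is 319 mm.


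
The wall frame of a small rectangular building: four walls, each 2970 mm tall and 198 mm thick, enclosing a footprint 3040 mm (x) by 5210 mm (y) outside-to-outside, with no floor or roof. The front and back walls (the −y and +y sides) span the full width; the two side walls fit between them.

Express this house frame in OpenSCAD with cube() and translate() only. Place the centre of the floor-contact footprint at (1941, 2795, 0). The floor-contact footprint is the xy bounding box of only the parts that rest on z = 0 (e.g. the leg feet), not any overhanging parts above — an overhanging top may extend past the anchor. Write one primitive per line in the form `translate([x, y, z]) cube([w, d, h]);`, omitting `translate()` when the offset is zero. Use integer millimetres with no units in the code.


translate([421, 190, 0]) cube([3040, 198, 2970]);
translate([421, 5202, 0]) cube([3040, 198, 2970]);
translate([421, 388, 0]) cube([198, 4814, 2970]);
translate([3263, 388, 0]) cube([198, 4814, 2970]);


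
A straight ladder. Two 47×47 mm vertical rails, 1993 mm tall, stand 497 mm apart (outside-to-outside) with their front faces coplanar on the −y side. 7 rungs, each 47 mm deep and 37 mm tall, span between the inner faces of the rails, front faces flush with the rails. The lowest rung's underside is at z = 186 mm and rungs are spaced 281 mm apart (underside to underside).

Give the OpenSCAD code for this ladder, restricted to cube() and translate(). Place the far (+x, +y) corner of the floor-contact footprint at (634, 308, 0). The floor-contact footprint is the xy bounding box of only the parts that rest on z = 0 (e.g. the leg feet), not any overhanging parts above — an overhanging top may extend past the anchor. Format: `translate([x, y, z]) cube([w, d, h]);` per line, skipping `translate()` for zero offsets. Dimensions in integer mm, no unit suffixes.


translate([137, 261, 0]) cube([47, 47, 1993]);
translate([587, 261, 0]) cube([47, 47, 1993]);
translate([184, 261, 186]) cube([403, 47, 37]);
translate([184, 261, 467]) cube([403, 47, 37]);
translate([184, 261, 748]) cube([403, 47, 37]);
translate([184, 261, 1029]) cube([403, 47, 37]);
translate([184, 261, 1310]) cube([403, 47, 37]);
translate([184, 261, 1591]) cube([403, 47, 37]);
translate([184, 261, 1872]) cube([403, 47, 37]);


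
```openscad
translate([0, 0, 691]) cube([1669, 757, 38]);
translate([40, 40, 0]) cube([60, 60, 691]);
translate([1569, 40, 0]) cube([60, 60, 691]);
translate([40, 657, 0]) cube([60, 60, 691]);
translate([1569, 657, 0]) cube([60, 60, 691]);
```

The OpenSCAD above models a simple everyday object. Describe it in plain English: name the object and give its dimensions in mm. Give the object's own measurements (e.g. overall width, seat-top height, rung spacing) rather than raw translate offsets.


A rectangular dining table. The top is 1669×757×38 mm with its upper surface at z = 729 mm. It stands on four 60×60 mm square legs, each inset 40 mm from the nearest pair of top edges, running from the floor to the underside of the top.


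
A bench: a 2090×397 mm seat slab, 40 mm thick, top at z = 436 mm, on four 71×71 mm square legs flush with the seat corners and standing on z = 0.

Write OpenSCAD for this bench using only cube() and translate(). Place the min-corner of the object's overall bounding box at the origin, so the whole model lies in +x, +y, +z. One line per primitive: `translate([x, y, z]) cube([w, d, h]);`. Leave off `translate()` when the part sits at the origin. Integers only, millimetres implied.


translate([0, 0, 396]) cube([2090, 397, 40]);
cube([71, 71, 396]);
translate([0, 326, 0]) cube([71, 71, 396]);
translate([2019, 0, 0]) cube([71, 71, 396]);
translate([2019, 326, 0]) cube([71, 71, 396]);


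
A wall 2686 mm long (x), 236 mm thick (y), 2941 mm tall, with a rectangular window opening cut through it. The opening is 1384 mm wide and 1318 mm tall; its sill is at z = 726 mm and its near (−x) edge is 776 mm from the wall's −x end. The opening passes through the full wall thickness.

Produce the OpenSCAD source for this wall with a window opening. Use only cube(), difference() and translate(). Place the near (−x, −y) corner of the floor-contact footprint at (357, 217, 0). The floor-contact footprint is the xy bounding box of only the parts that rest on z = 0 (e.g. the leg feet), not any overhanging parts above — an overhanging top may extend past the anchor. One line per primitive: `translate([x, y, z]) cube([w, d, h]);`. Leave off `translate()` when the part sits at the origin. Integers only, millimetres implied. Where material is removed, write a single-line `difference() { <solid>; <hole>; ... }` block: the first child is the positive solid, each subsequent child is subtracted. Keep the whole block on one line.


difference() { translate([357, 217, 0]) cube([2686, 236, 2941]); translate([1133, 217, 726]) cube([1384, 236, 1318]); }


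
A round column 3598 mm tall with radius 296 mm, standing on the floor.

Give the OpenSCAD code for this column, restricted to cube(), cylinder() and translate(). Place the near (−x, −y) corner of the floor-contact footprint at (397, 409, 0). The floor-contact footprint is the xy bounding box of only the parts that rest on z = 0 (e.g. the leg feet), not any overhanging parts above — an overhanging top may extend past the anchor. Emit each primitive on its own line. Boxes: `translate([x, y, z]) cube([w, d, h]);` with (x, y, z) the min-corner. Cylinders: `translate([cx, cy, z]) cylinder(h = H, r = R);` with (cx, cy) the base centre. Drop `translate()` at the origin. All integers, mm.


translate([693, 705, 0]) cylinder(h = 3598, r = 296);


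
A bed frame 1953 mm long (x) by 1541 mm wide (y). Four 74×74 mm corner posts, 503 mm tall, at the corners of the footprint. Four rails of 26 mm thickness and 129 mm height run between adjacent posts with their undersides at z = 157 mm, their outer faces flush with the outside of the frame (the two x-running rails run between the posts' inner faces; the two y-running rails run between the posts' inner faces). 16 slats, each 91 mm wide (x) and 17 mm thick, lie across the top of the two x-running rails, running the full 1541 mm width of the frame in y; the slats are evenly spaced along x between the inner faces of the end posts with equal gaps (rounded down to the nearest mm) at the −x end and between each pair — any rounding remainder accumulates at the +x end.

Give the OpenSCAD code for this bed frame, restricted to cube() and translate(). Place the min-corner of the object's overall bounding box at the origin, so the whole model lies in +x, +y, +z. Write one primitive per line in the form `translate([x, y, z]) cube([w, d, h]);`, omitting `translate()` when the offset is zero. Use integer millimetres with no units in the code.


cube([74, 74, 503]);
translate([0, 1467, 0]) cube([74, 74, 503]);
translate([1879, 0, 0]) cube([74, 74, 503]);
translate([1879, 1467, 0]) cube([74, 74, 503]);
translate([74, 0, 157]) cube([1805, 26, 129]);
translate([74, 1515, 157]) cube([1805, 26, 129]);
translate([0, 74, 157]) cube([26, 1393, 129]);
translate([1927, 74, 157]) cube([26, 1393, 129]);
translate([94, 0, 286]) cube([91, 1541, 17]);
translate([205, 0, 286]) cube([91, 1541, 17]);
translate([316, 0, 286]) cube([91, 1541, 17]);
translate([427, 0, 286]) cube([91, 1541, 17]);
translate([538, 0, 286]) cube([91, 1541, 17]);
translate([649, 0, 286]) cube([91, 1541, 17]);
translate([760, 0, 286]) cube([91, 1541, 17]);
translate([871, 0, 286]) cube([91, 1541, 17]);
translate([982, 0, 286]) cube([91, 1541, 17]);
translate([1093, 0, 286]) cube([91, 1541, 17]);
translate([1204, 0, 286]) cube([91, 1541, 17]);
translate([1315, 0, 286]) cube([91, 1541, 17]);
translate([1426, 0, 286]) cube([91, 1541, 17]);
translate([1537, 0, 286]) cube([91, 1541, 17]);
translate([1648, 0, 286]) cube([91, 1541, 17]);
translate([1759, 0, 286]) cube([91, 1541, 17]);


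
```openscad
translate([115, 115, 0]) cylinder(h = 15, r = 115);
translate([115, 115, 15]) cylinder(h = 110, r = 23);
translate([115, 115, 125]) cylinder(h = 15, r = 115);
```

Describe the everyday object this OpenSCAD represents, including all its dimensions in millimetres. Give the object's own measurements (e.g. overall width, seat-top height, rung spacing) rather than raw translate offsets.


A spool: two coaxial disc flanges of radius 115 mm and thickness 15 mm, joined by a core cylinder of radius 23 mm and height 110 mm. The lower flange rests on z = 0 and the three cylinders share a vertical axis.


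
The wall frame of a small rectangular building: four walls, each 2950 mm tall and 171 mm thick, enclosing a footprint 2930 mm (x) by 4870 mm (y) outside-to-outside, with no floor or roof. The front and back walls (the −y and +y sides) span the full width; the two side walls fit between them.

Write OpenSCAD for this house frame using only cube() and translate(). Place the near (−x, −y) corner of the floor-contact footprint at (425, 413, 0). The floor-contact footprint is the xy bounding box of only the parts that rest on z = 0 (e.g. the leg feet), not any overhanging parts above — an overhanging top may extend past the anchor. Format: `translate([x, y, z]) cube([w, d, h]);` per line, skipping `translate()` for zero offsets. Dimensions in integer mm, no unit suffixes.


translate([425, 413, 0]) cube([2930, 171, 2950]);
translate([425, 5112, 0]) cube([2930, 171, 2950]);
translate([425, 584, 0]) cube([171, 4528, 2950]);
translate([3184, 584, 0]) cube([171, 4528, 2950]);


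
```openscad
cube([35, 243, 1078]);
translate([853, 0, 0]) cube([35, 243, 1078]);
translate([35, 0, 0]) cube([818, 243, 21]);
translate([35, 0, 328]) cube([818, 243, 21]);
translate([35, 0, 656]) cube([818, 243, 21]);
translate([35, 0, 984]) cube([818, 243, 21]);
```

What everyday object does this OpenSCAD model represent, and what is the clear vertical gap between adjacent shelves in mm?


A bookshelf. The clear shelf gap is 307 mm.

Two tall side panels with 4 horizontal boards between them — a bookshelf. The first two shelf undersides are at z = 0 and z = 328; with shelf thickness 21, the clear gap is 328 − 0 − 21 = 307 mm.


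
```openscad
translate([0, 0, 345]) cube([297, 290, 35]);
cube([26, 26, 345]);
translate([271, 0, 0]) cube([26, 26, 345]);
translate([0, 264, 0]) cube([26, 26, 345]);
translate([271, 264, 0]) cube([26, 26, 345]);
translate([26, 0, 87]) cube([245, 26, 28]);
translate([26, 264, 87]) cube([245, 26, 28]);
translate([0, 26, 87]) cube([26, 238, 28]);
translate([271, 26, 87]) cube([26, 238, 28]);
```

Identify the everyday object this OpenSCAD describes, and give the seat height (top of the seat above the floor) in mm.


A stool. The seat height is 380 mm.

A 297×290×35 slab at z = 345 on four corner posts — a stool. The seat top is 345 + 35 = 380 mm.


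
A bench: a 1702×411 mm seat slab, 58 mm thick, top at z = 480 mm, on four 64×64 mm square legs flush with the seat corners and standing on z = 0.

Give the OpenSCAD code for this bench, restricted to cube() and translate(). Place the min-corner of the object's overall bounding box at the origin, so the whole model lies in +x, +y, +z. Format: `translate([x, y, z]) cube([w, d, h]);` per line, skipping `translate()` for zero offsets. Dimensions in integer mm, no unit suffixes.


translate([0, 0, 422]) cube([1702, 411, 58]);
cube([64, 64, 422]);
translate([0, 347, 0]) cube([64, 64, 422]);
translate([1638, 0, 0]) cube([64, 64, 422]);
translate([1638, 347, 0]) cube([64, 64, 422]);


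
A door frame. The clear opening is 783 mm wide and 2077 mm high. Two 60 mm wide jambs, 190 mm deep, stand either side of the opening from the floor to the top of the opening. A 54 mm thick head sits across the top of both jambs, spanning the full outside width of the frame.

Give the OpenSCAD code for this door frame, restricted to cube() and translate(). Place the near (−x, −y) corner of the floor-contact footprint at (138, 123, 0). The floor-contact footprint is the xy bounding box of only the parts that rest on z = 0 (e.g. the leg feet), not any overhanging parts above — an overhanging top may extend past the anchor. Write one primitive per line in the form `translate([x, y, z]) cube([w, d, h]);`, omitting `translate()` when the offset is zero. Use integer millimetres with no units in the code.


translate([138, 123, 0]) cube([60, 190, 2077]);
translate([981, 123, 0]) cube([60, 190, 2077]);
translate([138, 123, 2077]) cube([903, 190, 54]);


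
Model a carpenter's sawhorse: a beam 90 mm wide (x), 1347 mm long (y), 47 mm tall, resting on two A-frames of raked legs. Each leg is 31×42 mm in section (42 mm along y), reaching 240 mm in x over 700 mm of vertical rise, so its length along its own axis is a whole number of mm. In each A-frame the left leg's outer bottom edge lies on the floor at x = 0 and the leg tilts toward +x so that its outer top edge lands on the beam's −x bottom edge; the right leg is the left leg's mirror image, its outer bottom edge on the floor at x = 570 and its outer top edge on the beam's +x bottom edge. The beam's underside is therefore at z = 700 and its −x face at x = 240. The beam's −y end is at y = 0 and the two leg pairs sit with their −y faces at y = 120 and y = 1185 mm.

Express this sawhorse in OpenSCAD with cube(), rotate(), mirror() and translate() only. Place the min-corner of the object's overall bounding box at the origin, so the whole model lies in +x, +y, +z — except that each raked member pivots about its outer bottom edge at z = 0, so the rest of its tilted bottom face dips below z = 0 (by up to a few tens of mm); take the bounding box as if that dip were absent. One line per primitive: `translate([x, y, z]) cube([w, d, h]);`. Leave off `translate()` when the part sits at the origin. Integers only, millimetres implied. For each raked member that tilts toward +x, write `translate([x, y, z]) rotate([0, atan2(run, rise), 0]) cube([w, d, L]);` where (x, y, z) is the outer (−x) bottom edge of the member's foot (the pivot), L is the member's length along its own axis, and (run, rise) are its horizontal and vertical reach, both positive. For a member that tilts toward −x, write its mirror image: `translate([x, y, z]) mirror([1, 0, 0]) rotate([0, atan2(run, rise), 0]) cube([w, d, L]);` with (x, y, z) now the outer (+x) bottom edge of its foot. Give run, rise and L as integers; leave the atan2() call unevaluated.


translate([240, 0, 700]) cube([90, 1347, 47]);
translate([0, 120, 0]) rotate([0, atan2(240, 700), 0]) cube([31, 42, 740]);
translate([570, 120, 0]) mirror([1, 0, 0]) rotate([0, atan2(240, 700), 0]) cube([31, 42, 740]);
translate([0, 1185, 0]) rotate([0, atan2(240, 700), 0]) cube([31, 42, 740]);
translate([570, 1185, 0]) mirror([1, 0, 0]) rotate([0, atan2(240, 700), 0]) cube([31, 42, 740]);


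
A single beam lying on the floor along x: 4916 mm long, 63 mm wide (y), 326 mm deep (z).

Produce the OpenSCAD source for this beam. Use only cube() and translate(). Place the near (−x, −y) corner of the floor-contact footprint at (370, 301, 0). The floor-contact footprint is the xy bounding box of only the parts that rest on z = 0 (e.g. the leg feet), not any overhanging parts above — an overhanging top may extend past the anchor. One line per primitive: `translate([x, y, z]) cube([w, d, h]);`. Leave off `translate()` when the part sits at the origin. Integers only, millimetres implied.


translate([370, 301, 0]) cube([4916, 63, 326]);


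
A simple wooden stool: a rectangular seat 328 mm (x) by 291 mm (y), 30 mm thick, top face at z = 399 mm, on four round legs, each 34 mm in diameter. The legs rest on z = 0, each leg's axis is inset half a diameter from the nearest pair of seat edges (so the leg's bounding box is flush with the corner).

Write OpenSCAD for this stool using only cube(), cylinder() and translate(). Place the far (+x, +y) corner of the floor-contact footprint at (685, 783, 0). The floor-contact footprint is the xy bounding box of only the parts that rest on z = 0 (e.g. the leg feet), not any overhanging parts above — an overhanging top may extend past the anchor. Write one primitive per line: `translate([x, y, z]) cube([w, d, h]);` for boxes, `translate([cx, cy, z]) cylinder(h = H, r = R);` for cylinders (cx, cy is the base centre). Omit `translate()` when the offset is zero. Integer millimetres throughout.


translate([357, 492, 369]) cube([328, 291, 30]);
translate([374, 509, 0]) cylinder(h = 369, r = 17);
translate([668, 509, 0]) cylinder(h = 369, r = 17);
translate([374, 766, 0]) cylinder(h = 369, r = 17);
translate([668, 766, 0]) cylinder(h = 369, r = 17);


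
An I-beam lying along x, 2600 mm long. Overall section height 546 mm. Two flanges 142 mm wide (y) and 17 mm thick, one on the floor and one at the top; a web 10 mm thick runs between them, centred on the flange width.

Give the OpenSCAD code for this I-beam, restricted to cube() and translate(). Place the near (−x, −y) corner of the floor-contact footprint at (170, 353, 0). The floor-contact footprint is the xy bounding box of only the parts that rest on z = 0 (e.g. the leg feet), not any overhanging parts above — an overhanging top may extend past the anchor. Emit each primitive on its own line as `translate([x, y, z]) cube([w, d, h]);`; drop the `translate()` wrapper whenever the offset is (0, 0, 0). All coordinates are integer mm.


translate([170, 353, 0]) cube([2600, 142, 17]);
translate([170, 419, 17]) cube([2600, 10, 512]);
translate([170, 353, 529]) cube([2600, 142, 17]);


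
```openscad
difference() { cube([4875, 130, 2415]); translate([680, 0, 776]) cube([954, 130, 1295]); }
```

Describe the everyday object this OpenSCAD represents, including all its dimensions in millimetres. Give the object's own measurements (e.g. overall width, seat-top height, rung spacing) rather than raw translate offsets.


A wall 4875 mm long (x), 130 mm thick (y), 2415 mm tall, with a rectangular window opening cut through it. The opening is 954 mm wide and 1295 mm tall; its sill is at z = 776 mm and its near (−x) edge is 680 mm from the wall's −x end. The opening passes through the full wall thickness.


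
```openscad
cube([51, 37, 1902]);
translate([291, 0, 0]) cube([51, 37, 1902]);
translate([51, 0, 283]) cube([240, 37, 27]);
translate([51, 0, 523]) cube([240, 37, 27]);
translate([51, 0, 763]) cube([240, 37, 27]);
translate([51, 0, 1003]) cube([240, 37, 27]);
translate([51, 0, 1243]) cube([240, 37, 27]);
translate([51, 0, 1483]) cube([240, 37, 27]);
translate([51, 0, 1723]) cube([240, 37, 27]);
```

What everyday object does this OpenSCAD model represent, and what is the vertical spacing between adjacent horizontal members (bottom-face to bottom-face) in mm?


A ladder. The rung spacing is 240 mm.

Two tall 51×37 posts with 7 short bars between them — a ladder. Adjacent rungs sit at z = 283 and z = 523, so the spacing is 523 − 283 = 240 mm.


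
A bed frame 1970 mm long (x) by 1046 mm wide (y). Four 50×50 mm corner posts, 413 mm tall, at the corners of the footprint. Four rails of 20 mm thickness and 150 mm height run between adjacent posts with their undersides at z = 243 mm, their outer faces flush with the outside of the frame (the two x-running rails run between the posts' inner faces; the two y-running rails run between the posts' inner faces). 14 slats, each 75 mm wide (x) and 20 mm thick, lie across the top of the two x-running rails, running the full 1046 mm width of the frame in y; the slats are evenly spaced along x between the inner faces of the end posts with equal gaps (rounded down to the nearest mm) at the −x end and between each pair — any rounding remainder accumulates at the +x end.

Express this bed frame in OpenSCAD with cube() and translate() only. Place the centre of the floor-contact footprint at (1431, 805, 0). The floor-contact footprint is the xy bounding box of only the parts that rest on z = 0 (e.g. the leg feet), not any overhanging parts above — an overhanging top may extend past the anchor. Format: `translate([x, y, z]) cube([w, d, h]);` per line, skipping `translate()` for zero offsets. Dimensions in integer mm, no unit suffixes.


// slat z = rail_z + rail_h = 243 + 150 = 393
// slat gap = ⌊(1870 − 14·75) / 15⌋ = 54
translate([446, 282, 0]) cube([50, 50, 413]);
translate([446, 1278, 0]) cube([50, 50, 413]);
translate([2366, 282, 0]) cube([50, 50, 413]);
translate([2366, 1278, 0]) cube([50, 50, 413]);
translate([496, 282, 243]) cube([1870, 20, 150]);
translate([496, 1308, 243]) cube([1870, 20, 150]);
translate([446, 332, 243]) cube([20, 946, 150]);
translate([2396, 332, 243]) cube([20, 946, 150]);
translate([550, 282, 393]) cube([75, 1046, 20]);
translate([679, 282, 393]) cube([75, 1046, 20]);
translate([808, 282, 393]) cube([75, 1046, 20]);
translate([937, 282, 393]) cube([75, 1046, 20]);
translate([1066, 282, 393]) cube([75, 1046, 20]);
translate([1195, 282, 393]) cube([75, 1046, 20]);
translate([1324, 282, 393]) cube([75, 1046, 20]);
translate([1453, 282, 393]) cube([75, 1046, 20]);
translate([1582, 282, 393]) cube([75, 1046, 20]);
translate([1711, 282, 393]) cube([75, 1046, 20]);
translate([1840, 282, 393]) cube([75, 1046, 20]);
translate([1969, 282, 393]) cube([75, 1046, 20]);
translate([2098, 282, 393]) cube([75, 1046, 20]);
translate([2227, 282, 393]) cube([75, 1046, 20]);


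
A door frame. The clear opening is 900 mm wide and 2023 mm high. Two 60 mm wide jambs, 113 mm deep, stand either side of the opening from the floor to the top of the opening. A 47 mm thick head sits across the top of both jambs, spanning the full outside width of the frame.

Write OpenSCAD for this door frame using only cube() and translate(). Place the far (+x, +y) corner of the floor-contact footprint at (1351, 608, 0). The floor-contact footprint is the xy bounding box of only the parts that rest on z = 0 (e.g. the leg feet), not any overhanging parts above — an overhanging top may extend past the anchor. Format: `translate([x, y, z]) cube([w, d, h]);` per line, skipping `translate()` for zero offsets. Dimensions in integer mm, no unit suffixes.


translate([331, 495, 0]) cube([60, 113, 2023]);
translate([1291, 495, 0]) cube([60, 113, 2023]);
translate([331, 495, 2023]) cube([1020, 113, 47]);


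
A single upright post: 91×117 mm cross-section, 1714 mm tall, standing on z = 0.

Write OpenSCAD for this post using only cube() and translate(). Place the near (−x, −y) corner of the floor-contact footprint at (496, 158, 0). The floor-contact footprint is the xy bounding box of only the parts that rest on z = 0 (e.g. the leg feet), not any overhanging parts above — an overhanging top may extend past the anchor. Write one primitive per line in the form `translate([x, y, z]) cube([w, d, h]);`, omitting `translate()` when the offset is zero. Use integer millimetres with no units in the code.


translate([496, 158, 0]) cube([91, 117, 1714]);


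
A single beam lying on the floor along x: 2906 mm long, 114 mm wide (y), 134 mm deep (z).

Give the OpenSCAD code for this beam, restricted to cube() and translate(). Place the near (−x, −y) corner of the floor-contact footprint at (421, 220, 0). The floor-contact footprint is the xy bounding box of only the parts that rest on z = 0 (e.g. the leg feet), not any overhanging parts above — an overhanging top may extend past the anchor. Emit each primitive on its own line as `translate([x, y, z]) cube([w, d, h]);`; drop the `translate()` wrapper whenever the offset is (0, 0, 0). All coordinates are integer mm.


translate([421, 220, 0]) cube([2906, 114, 134]);


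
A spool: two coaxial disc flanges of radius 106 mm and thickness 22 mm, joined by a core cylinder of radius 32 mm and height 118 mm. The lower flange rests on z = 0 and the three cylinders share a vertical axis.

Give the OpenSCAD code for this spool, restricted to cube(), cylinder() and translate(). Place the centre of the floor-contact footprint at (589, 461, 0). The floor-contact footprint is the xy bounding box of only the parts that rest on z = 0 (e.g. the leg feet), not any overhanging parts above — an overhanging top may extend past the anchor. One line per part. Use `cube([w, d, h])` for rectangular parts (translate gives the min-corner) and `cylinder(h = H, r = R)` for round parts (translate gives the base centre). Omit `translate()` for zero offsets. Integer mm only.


translate([589, 461, 0]) cylinder(h = 22, r = 106);
translate([589, 461, 22]) cylinder(h = 118, r = 32);
translate([589, 461, 140]) cylinder(h = 22, r = 106);


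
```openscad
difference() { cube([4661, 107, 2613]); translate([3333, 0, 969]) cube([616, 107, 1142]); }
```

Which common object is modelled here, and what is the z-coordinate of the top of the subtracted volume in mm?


A wall with a window opening. The window head height is 2111 mm.

A wall with a rectangular opening subtracted — a window. Sill at z = 969, opening 1142 mm tall, so the head is at 969 + 1142 = 2111 mm.


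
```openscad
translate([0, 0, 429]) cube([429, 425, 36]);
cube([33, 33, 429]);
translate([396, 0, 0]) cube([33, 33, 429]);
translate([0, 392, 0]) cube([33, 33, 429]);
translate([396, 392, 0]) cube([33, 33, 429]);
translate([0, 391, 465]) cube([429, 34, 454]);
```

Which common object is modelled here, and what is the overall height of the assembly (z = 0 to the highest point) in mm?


A chair. The overall height is 919 mm.

A slab on four corner posts with a tall panel at the back — a chair. The seat slab sits at z = 429 with thickness 36, and the 454 mm backrest starts at the seat top, so the overall height is 429 + 36 + 454 = 919 mm.


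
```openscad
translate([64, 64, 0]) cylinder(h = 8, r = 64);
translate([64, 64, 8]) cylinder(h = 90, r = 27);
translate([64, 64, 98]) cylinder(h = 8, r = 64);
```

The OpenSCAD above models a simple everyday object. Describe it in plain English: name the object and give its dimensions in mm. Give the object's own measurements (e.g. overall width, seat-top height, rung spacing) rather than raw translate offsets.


A spool: two coaxial disc flanges of radius 64 mm and thickness 8 mm, joined by a core cylinder of radius 27 mm and height 90 mm. The lower flange rests on z = 0 and the three cylinders share a vertical axis.
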